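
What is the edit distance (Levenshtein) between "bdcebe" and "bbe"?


Computing edit distance: "bdcebe" -> "bbe"
DP table:
           b    b    e
      0    1    2    3
  b   1    0    1    2
  d   2    1    1    2
  c   3    2    2    2
  e   4    3    3    2
  b   5    4    3    3
  e   6    5    4    3
Edit distance = dp[6][3] = 3

3


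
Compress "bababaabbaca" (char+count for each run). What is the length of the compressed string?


Input: bababaabbaca
Runs:
  'b' x 1 => "b1"
  'a' x 1 => "a1"
  'b' x 1 => "b1"
  'a' x 1 => "a1"
  'b' x 1 => "b1"
  'a' x 2 => "a2"
  'b' x 2 => "b2"
  'a' x 1 => "a1"
  'c' x 1 => "c1"
  'a' x 1 => "a1"
Compressed: "b1a1b1a1b1a2b2a1c1a1"
Compressed length: 20

20


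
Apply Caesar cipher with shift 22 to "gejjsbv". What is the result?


Caesar cipher: shift "gejjsbv" by 22
  'g' (pos 6) + 22 = pos 2 = 'c'
  'e' (pos 4) + 22 = pos 0 = 'a'
  'j' (pos 9) + 22 = pos 5 = 'f'
  'j' (pos 9) + 22 = pos 5 = 'f'
  's' (pos 18) + 22 = pos 14 = 'o'
  'b' (pos 1) + 22 = pos 23 = 'x'
  'v' (pos 21) + 22 = pos 17 = 'r'
Result: caffoxr

caffoxr


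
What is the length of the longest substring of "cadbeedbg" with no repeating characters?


Input: "cadbeedbg"
Sliding window (track last position of each char):
  Position 0 ('c'): window [0,0] length 1 -- new best
  Position 1 ('a'): window [0,1] length 2 -- new best
  Position 2 ('d'): window [0,2] length 3 -- new best
  Position 3 ('b'): window [0,3] length 4 -- new best
  Position 4 ('e'): window [0,4] length 5 -- new best
  Position 5 ('e'): repeat (last at 4), move window start to 5
  Position 5 ('e'): window [5,5] length 1
  Position 6 ('d'): window [5,6] length 2
  Position 7 ('b'): window [5,7] length 3
  Position 8 ('g'): window [5,8] length 4
Longest substring with no repeats: "cadbe" with length 5

5


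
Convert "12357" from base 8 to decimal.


Input: "12357" in base 8
Positional expansion:
  Digit '1' (value 1) x 8^4 = 4096
  Digit '2' (value 2) x 8^3 = 1024
  Digit '3' (value 3) x 8^2 = 192
  Digit '5' (value 5) x 8^1 = 40
  Digit '7' (value 7) x 8^0 = 7
Sum = 5359

5359


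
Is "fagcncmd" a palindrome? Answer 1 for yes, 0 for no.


Input: fagcncmd
Reversed: dmcncgaf
  Compare pos 0 ('f') with pos 7 ('d'): MISMATCH
  Compare pos 1 ('a') with pos 6 ('m'): MISMATCH
  Compare pos 2 ('g') with pos 5 ('c'): MISMATCH
  Compare pos 3 ('c') with pos 4 ('n'): MISMATCH
Result: not a palindrome

0


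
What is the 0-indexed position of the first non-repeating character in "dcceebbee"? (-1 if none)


Input: dcceebbee
Character frequencies:
  'b': 2
  'c': 2
  'd': 1
  'e': 4
Scanning left to right for freq == 1:
  Position 0 ('d'): unique! => answer = 0

0


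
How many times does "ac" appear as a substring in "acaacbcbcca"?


Searching for "ac" in "acaacbcbcca"
Scanning each position:
  Position 0: "ac" => MATCH
  Position 1: "ca" => no
  Position 2: "aa" => no
  Position 3: "ac" => MATCH
  Position 4: "cb" => no
  Position 5: "bc" => no
  Position 6: "cb" => no
  Position 7: "bc" => no
  Position 8: "cc" => no
  Position 9: "ca" => no
Total occurrences: 2

2


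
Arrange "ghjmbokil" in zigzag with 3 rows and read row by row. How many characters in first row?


Zigzag "ghjmbokil" into 3 rows:
Placing characters:
  'g' => row 0
  'h' => row 1
  'j' => row 2
  'm' => row 1
  'b' => row 0
  'o' => row 1
  'k' => row 2
  'i' => row 1
  'l' => row 0
Rows:
  Row 0: "gbl"
  Row 1: "hmoi"
  Row 2: "jk"
First row length: 3

3


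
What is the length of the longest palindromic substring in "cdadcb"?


Input: "cdadcb"
Checking substrings for palindromes:
  [0:5] "cdadc" (len 5) => palindrome
  [1:4] "dad" (len 3) => palindrome
Longest palindromic substring: "cdadc" with length 5

5


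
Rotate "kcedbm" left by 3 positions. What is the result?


Input: "kcedbm", rotate left by 3
First 3 characters: "kce"
Remaining characters: "dbm"
Concatenate remaining + first: "dbm" + "kce" = "dbmkce"

dbmkce


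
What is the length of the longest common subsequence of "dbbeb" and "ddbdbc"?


LCS of "dbbeb" and "ddbdbc"
DP table:
           d    d    b    d    b    c
      0    0    0    0    0    0    0
  d   0    1    1    1    1    1    1
  b   0    1    1    2    2    2    2
  b   0    1    1    2    2    3    3
  e   0    1    1    2    2    3    3
  b   0    1    1    2    2    3    3
LCS length = dp[5][6] = 3

3


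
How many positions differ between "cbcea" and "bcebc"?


Comparing "cbcea" and "bcebc" position by position:
  Position 0: 'c' vs 'b' => DIFFER
  Position 1: 'b' vs 'c' => DIFFER
  Position 2: 'c' vs 'e' => DIFFER
  Position 3: 'e' vs 'b' => DIFFER
  Position 4: 'a' vs 'c' => DIFFER
Positions that differ: 5

5


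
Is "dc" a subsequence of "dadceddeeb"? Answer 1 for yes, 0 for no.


Check if "dc" is a subsequence of "dadceddeeb"
Greedy scan:
  Position 0 ('d'): matches sub[0] = 'd'
  Position 1 ('a'): no match needed
  Position 2 ('d'): no match needed
  Position 3 ('c'): matches sub[1] = 'c'
  Position 4 ('e'): no match needed
  Position 5 ('d'): no match needed
  Position 6 ('d'): no match needed
  Position 7 ('e'): no match needed
  Position 8 ('e'): no match needed
  Position 9 ('b'): no match needed
All 2 characters matched => is a subsequence

1


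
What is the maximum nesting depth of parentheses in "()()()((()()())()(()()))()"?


Input: "()()()((()()())()(()()))()"
Tracking depth:
  Position 0 '(': depth becomes 1
  Position 1 ')': depth becomes 0
  Position 2 '(': depth becomes 1
  Position 3 ')': depth becomes 0
  Position 4 '(': depth becomes 1
  Position 5 ')': depth becomes 0
  Position 6 '(': depth becomes 1
  Position 7 '(': depth becomes 2
  Position 8 '(': depth becomes 3
  Position 9 ')': depth becomes 2
  Position 10 '(': depth becomes 3
  Position 11 ')': depth becomes 2
  Position 12 '(': depth becomes 3
  Position 13 ')': depth becomes 2
  Position 14 ')': depth becomes 1
  Position 15 '(': depth becomes 2
  Position 16 ')': depth becomes 1
  Position 17 '(': depth becomes 2
  Position 18 '(': depth becomes 3
  Position 19 ')': depth becomes 2
  Position 20 '(': depth becomes 3
  Position 21 ')': depth becomes 2
  Position 22 ')': depth becomes 1
  Position 23 ')': depth becomes 0
  Position 24 '(': depth becomes 1
  Position 25 ')': depth becomes 0
Maximum depth reached: 3

3


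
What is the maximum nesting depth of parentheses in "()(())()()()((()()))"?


Input: "()(())()()()((()()))"
Tracking depth:
  Position 0 '(': depth becomes 1
  Position 1 ')': depth becomes 0
  Position 2 '(': depth becomes 1
  Position 3 '(': depth becomes 2
  Position 4 ')': depth becomes 1
  Position 5 ')': depth becomes 0
  Position 6 '(': depth becomes 1
  Position 7 ')': depth becomes 0
  Position 8 '(': depth becomes 1
  Position 9 ')': depth becomes 0
  Position 10 '(': depth becomes 1
  Position 11 ')': depth becomes 0
  Position 12 '(': depth becomes 1
  Position 13 '(': depth becomes 2
  Position 14 '(': depth becomes 3
  Position 15 ')': depth becomes 2
  Position 16 '(': depth becomes 3
  Position 17 ')': depth becomes 2
  Position 18 ')': depth becomes 1
  Position 19 ')': depth becomes 0
Maximum depth reached: 3

3


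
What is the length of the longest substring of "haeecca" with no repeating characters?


Input: "haeecca"
Sliding window (track last position of each char):
  Position 0 ('h'): window [0,0] length 1 -- new best
  Position 1 ('a'): window [0,1] length 2 -- new best
  Position 2 ('e'): window [0,2] length 3 -- new best
  Position 3 ('e'): repeat (last at 2), move window start to 3
  Position 3 ('e'): window [3,3] length 1
  Position 4 ('c'): window [3,4] length 2
  Position 5 ('c'): repeat (last at 4), move window start to 5
  Position 5 ('c'): window [5,5] length 1
  Position 6 ('a'): window [5,6] length 2
Longest substring with no repeats: "hae" with length 3

3


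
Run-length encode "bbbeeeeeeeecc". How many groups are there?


Input: bbbeeeeeeeecc
Scanning for consecutive runs:
  Group 1: 'b' x 3 (positions 0-2)
  Group 2: 'e' x 8 (positions 3-10)
  Group 3: 'c' x 2 (positions 11-12)
Total groups: 3

3


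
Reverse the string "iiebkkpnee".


Input: iiebkkpnee
Reading characters right to left:
  Position 9: 'e'
  Position 8: 'e'
  Position 7: 'n'
  Position 6: 'p'
  Position 5: 'k'
  Position 4: 'k'
  Position 3: 'b'
  Position 2: 'e'
  Position 1: 'i'
  Position 0: 'i'
Reversed: eenpkkbeii

eenpkkbeii


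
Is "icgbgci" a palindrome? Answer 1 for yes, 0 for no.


Input: icgbgci
Reversed: icgbgci
  Compare pos 0 ('i') with pos 6 ('i'): match
  Compare pos 1 ('c') with pos 5 ('c'): match
  Compare pos 2 ('g') with pos 4 ('g'): match
Result: palindrome

1


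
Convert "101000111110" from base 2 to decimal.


Input: "101000111110" in base 2
Positional expansion:
  Digit '1' (value 1) x 2^11 = 2048
  Digit '0' (value 0) x 2^10 = 0
  Digit '1' (value 1) x 2^9 = 512
  Digit '0' (value 0) x 2^8 = 0
  Digit '0' (value 0) x 2^7 = 0
  Digit '0' (value 0) x 2^6 = 0
  Digit '1' (value 1) x 2^5 = 32
  Digit '1' (value 1) x 2^4 = 16
  Digit '1' (value 1) x 2^3 = 8
  Digit '1' (value 1) x 2^2 = 4
  Digit '1' (value 1) x 2^1 = 2
  Digit '0' (value 0) x 2^0 = 0
Sum = 2622

2622


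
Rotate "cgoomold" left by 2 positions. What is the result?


Input: "cgoomold", rotate left by 2
First 2 characters: "cg"
Remaining characters: "oomold"
Concatenate remaining + first: "oomold" + "cg" = "oomoldcg"

oomoldcg


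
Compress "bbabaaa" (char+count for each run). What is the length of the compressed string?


Input: bbabaaa
Runs:
  'b' x 2 => "b2"
  'a' x 1 => "a1"
  'b' x 1 => "b1"
  'a' x 3 => "a3"
Compressed: "b2a1b1a3"
Compressed length: 8

8


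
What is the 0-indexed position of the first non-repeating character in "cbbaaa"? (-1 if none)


Input: cbbaaa
Character frequencies:
  'a': 3
  'b': 2
  'c': 1
Scanning left to right for freq == 1:
  Position 0 ('c'): unique! => answer = 0

0


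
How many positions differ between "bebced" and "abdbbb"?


Comparing "bebced" and "abdbbb" position by position:
  Position 0: 'b' vs 'a' => DIFFER
  Position 1: 'e' vs 'b' => DIFFER
  Position 2: 'b' vs 'd' => DIFFER
  Position 3: 'c' vs 'b' => DIFFER
  Position 4: 'e' vs 'b' => DIFFER
  Position 5: 'd' vs 'b' => DIFFER
Positions that differ: 6

6


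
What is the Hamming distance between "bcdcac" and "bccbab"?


Comparing "bcdcac" and "bccbab" position by position:
  Position 0: 'b' vs 'b' => same
  Position 1: 'c' vs 'c' => same
  Position 2: 'd' vs 'c' => differ
  Position 3: 'c' vs 'b' => differ
  Position 4: 'a' vs 'a' => same
  Position 5: 'c' vs 'b' => differ
Total differences (Hamming distance): 3

3


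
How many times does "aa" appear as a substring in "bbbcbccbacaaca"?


Searching for "aa" in "bbbcbccbacaaca"
Scanning each position:
  Position 0: "bb" => no
  Position 1: "bb" => no
  Position 2: "bc" => no
  Position 3: "cb" => no
  Position 4: "bc" => no
  Position 5: "cc" => no
  Position 6: "cb" => no
  Position 7: "ba" => no
  Position 8: "ac" => no
  Position 9: "ca" => no
  Position 10: "aa" => MATCH
  Position 11: "ac" => no
  Position 12: "ca" => no
Total occurrences: 1

1


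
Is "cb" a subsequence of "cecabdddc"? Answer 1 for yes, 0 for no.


Check if "cb" is a subsequence of "cecabdddc"
Greedy scan:
  Position 0 ('c'): matches sub[0] = 'c'
  Position 1 ('e'): no match needed
  Position 2 ('c'): no match needed
  Position 3 ('a'): no match needed
  Position 4 ('b'): matches sub[1] = 'b'
  Position 5 ('d'): no match needed
  Position 6 ('d'): no match needed
  Position 7 ('d'): no match needed
  Position 8 ('c'): no match needed
All 2 characters matched => is a subsequence

1


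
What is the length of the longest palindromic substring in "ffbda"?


Input: "ffbda"
Checking substrings for palindromes:
  [0:2] "ff" (len 2) => palindrome
Longest palindromic substring: "ff" with length 2

2


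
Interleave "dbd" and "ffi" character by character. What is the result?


Interleaving "dbd" and "ffi":
  Position 0: 'd' from first, 'f' from second => "df"
  Position 1: 'b' from first, 'f' from second => "bf"
  Position 2: 'd' from first, 'i' from second => "di"
Result: dfbfdi

dfbfdi


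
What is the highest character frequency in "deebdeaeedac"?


Input: deebdeaeedac
Character counts:
  'a': 2
  'b': 1
  'c': 1
  'd': 3
  'e': 5
Maximum frequency: 5

5


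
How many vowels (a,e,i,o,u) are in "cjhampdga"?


Input: cjhampdga
Checking each character:
  'c' at position 0: consonant
  'j' at position 1: consonant
  'h' at position 2: consonant
  'a' at position 3: vowel (running total: 1)
  'm' at position 4: consonant
  'p' at position 5: consonant
  'd' at position 6: consonant
  'g' at position 7: consonant
  'a' at position 8: vowel (running total: 2)
Total vowels: 2

2


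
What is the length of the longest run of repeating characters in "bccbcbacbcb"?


Input: "bccbcbacbcb"
Scanning for longest run:
  Position 1 ('c'): new char, reset run to 1
  Position 2 ('c'): continues run of 'c', length=2
  Position 3 ('b'): new char, reset run to 1
  Position 4 ('c'): new char, reset run to 1
  Position 5 ('b'): new char, reset run to 1
  Position 6 ('a'): new char, reset run to 1
  Position 7 ('c'): new char, reset run to 1
  Position 8 ('b'): new char, reset run to 1
  Position 9 ('c'): new char, reset run to 1
  Position 10 ('b'): new char, reset run to 1
Longest run: 'c' with length 2

2


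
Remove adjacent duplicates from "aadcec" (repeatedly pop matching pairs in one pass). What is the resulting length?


Input: aadcec
Stack-based adjacent duplicate removal:
  Read 'a': push. Stack: a
  Read 'a': matches stack top 'a' => pop. Stack: (empty)
  Read 'd': push. Stack: d
  Read 'c': push. Stack: dc
  Read 'e': push. Stack: dce
  Read 'c': push. Stack: dcec
Final stack: "dcec" (length 4)

4


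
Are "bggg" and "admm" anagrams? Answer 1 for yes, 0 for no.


Strings: "bggg", "admm"
Sorted first:  bggg
Sorted second: admm
Differ at position 0: 'b' vs 'a' => not anagrams

0


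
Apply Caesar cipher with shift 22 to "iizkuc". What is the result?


Caesar cipher: shift "iizkuc" by 22
  'i' (pos 8) + 22 = pos 4 = 'e'
  'i' (pos 8) + 22 = pos 4 = 'e'
  'z' (pos 25) + 22 = pos 21 = 'v'
  'k' (pos 10) + 22 = pos 6 = 'g'
  'u' (pos 20) + 22 = pos 16 = 'q'
  'c' (pos 2) + 22 = pos 24 = 'y'
Result: eevgqy

eevgqy


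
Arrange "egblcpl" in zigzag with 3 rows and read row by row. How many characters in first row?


Zigzag "egblcpl" into 3 rows:
Placing characters:
  'e' => row 0
  'g' => row 1
  'b' => row 2
  'l' => row 1
  'c' => row 0
  'p' => row 1
  'l' => row 2
Rows:
  Row 0: "ec"
  Row 1: "glp"
  Row 2: "bl"
First row length: 2

2


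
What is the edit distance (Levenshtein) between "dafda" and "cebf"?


Computing edit distance: "dafda" -> "cebf"
DP table:
           c    e    b    f
      0    1    2    3    4
  d   1    1    2    3    4
  a   2    2    2    3    4
  f   3    3    3    3    3
  d   4    4    4    4    4
  a   5    5    5    5    5
Edit distance = dp[5][4] = 5

5


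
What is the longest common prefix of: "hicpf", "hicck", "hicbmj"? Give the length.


Words: hicpf, hicck, hicbmj
  Position 0: all 'h' => match
  Position 1: all 'i' => match
  Position 2: all 'c' => match
  Position 3: ('p', 'c', 'b') => mismatch, stop
LCP = "hic" (length 3)

3


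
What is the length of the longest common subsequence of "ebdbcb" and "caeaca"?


LCS of "ebdbcb" and "caeaca"
DP table:
           c    a    e    a    c    a
      0    0    0    0    0    0    0
  e   0    0    0    1    1    1    1
  b   0    0    0    1    1    1    1
  d   0    0    0    1    1    1    1
  b   0    0    0    1    1    1    1
  c   0    1    1    1    1    2    2
  b   0    1    1    1    1    2    2
LCS length = dp[6][6] = 2

2


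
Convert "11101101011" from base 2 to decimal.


Input: "11101101011" in base 2
Positional expansion:
  Digit '1' (value 1) x 2^10 = 1024
  Digit '1' (value 1) x 2^9 = 512
  Digit '1' (value 1) x 2^8 = 256
  Digit '0' (value 0) x 2^7 = 0
  Digit '1' (value 1) x 2^6 = 64
  Digit '1' (value 1) x 2^5 = 32
  Digit '0' (value 0) x 2^4 = 0
  Digit '1' (value 1) x 2^3 = 8
  Digit '0' (value 0) x 2^2 = 0
  Digit '1' (value 1) x 2^1 = 2
  Digit '1' (value 1) x 2^0 = 1
Sum = 1899

1899


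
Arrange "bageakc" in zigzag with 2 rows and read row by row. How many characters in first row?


Zigzag "bageakc" into 2 rows:
Placing characters:
  'b' => row 0
  'a' => row 1
  'g' => row 0
  'e' => row 1
  'a' => row 0
  'k' => row 1
  'c' => row 0
Rows:
  Row 0: "bgac"
  Row 1: "aek"
First row length: 4

4


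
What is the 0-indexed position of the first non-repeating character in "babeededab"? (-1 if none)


Input: babeededab
Character frequencies:
  'a': 2
  'b': 3
  'd': 2
  'e': 3
Scanning left to right for freq == 1:
  Position 0 ('b'): freq=3, skip
  Position 1 ('a'): freq=2, skip
  Position 2 ('b'): freq=3, skip
  Position 3 ('e'): freq=3, skip
  Position 4 ('e'): freq=3, skip
  Position 5 ('d'): freq=2, skip
  Position 6 ('e'): freq=3, skip
  Position 7 ('d'): freq=2, skip
  Position 8 ('a'): freq=2, skip
  Position 9 ('b'): freq=3, skip
  No unique character found => answer = -1

-1


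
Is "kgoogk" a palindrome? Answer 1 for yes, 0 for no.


Input: kgoogk
Reversed: kgoogk
  Compare pos 0 ('k') with pos 5 ('k'): match
  Compare pos 1 ('g') with pos 4 ('g'): match
  Compare pos 2 ('o') with pos 3 ('o'): match
Result: palindrome

1


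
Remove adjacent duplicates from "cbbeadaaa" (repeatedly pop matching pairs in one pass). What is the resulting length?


Input: cbbeadaaa
Stack-based adjacent duplicate removal:
  Read 'c': push. Stack: c
  Read 'b': push. Stack: cb
  Read 'b': matches stack top 'b' => pop. Stack: c
  Read 'e': push. Stack: ce
  Read 'a': push. Stack: cea
  Read 'd': push. Stack: cead
  Read 'a': push. Stack: ceada
  Read 'a': matches stack top 'a' => pop. Stack: cead
  Read 'a': push. Stack: ceada
Final stack: "ceada" (length 5)

5


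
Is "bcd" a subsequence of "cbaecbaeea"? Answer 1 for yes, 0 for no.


Check if "bcd" is a subsequence of "cbaecbaeea"
Greedy scan:
  Position 0 ('c'): no match needed
  Position 1 ('b'): matches sub[0] = 'b'
  Position 2 ('a'): no match needed
  Position 3 ('e'): no match needed
  Position 4 ('c'): matches sub[1] = 'c'
  Position 5 ('b'): no match needed
  Position 6 ('a'): no match needed
  Position 7 ('e'): no match needed
  Position 8 ('e'): no match needed
  Position 9 ('a'): no match needed
Only matched 2/3 characters => not a subsequence

0


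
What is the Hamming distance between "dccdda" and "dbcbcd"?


Comparing "dccdda" and "dbcbcd" position by position:
  Position 0: 'd' vs 'd' => same
  Position 1: 'c' vs 'b' => differ
  Position 2: 'c' vs 'c' => same
  Position 3: 'd' vs 'b' => differ
  Position 4: 'd' vs 'c' => differ
  Position 5: 'a' vs 'd' => differ
Total differences (Hamming distance): 4

4


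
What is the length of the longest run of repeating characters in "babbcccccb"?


Input: "babbcccccb"
Scanning for longest run:
  Position 1 ('a'): new char, reset run to 1
  Position 2 ('b'): new char, reset run to 1
  Position 3 ('b'): continues run of 'b', length=2
  Position 4 ('c'): new char, reset run to 1
  Position 5 ('c'): continues run of 'c', length=2
  Position 6 ('c'): continues run of 'c', length=3
  Position 7 ('c'): continues run of 'c', length=4
  Position 8 ('c'): continues run of 'c', length=5
  Position 9 ('b'): new char, reset run to 1
Longest run: 'c' with length 5

5


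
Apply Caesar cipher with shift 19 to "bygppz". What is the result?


Caesar cipher: shift "bygppz" by 19
  'b' (pos 1) + 19 = pos 20 = 'u'
  'y' (pos 24) + 19 = pos 17 = 'r'
  'g' (pos 6) + 19 = pos 25 = 'z'
  'p' (pos 15) + 19 = pos 8 = 'i'
  'p' (pos 15) + 19 = pos 8 = 'i'
  'z' (pos 25) + 19 = pos 18 = 's'
Result: urziis

urziis


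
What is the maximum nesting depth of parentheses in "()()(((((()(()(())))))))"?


Input: "()()(((((()(()(())))))))"
Tracking depth:
  Position 0 '(': depth becomes 1
  Position 1 ')': depth becomes 0
  Position 2 '(': depth becomes 1
  Position 3 ')': depth becomes 0
  Position 4 '(': depth becomes 1
  Position 5 '(': depth becomes 2
  Position 6 '(': depth becomes 3
  Position 7 '(': depth becomes 4
  Position 8 '(': depth becomes 5
  Position 9 '(': depth becomes 6
  Position 10 ')': depth becomes 5
  Position 11 '(': depth becomes 6
  Position 12 '(': depth becomes 7
  Position 13 ')': depth becomes 6
  Position 14 '(': depth becomes 7
  Position 15 '(': depth becomes 8
  Position 16 ')': depth becomes 7
  Position 17 ')': depth becomes 6
  Position 18 ')': depth becomes 5
  Position 19 ')': depth becomes 4
  Position 20 ')': depth becomes 3
  Position 21 ')': depth becomes 2
  Position 22 ')': depth becomes 1
  Position 23 ')': depth becomes 0
Maximum depth reached: 8

8


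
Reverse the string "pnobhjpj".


Input: pnobhjpj
Reading characters right to left:
  Position 7: 'j'
  Position 6: 'p'
  Position 5: 'j'
  Position 4: 'h'
  Position 3: 'b'
  Position 2: 'o'
  Position 1: 'n'
  Position 0: 'p'
Reversed: jpjhbonp

jpjhbonp


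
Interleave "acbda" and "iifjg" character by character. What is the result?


Interleaving "acbda" and "iifjg":
  Position 0: 'a' from first, 'i' from second => "ai"
  Position 1: 'c' from first, 'i' from second => "ci"
  Position 2: 'b' from first, 'f' from second => "bf"
  Position 3: 'd' from first, 'j' from second => "dj"
  Position 4: 'a' from first, 'g' from second => "ag"
Result: aicibfdjag

aicibfdjag


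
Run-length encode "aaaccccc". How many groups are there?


Input: aaaccccc
Scanning for consecutive runs:
  Group 1: 'a' x 3 (positions 0-2)
  Group 2: 'c' x 5 (positions 3-7)
Total groups: 2

2


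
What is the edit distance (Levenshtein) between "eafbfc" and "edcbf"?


Computing edit distance: "eafbfc" -> "edcbf"
DP table:
           e    d    c    b    f
      0    1    2    3    4    5
  e   1    0    1    2    3    4
  a   2    1    1    2    3    4
  f   3    2    2    2    3    3
  b   4    3    3    3    2    3
  f   5    4    4    4    3    2
  c   6    5    5    4    4    3
Edit distance = dp[6][5] = 3

3


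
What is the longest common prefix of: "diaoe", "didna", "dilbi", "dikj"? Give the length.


Words: diaoe, didna, dilbi, dikj
  Position 0: all 'd' => match
  Position 1: all 'i' => match
  Position 2: ('a', 'd', 'l', 'k') => mismatch, stop
LCP = "di" (length 2)

2


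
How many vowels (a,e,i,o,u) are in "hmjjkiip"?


Input: hmjjkiip
Checking each character:
  'h' at position 0: consonant
  'm' at position 1: consonant
  'j' at position 2: consonant
  'j' at position 3: consonant
  'k' at position 4: consonant
  'i' at position 5: vowel (running total: 1)
  'i' at position 6: vowel (running total: 2)
  'p' at position 7: consonant
Total vowels: 2

2


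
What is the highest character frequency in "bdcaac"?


Input: bdcaac
Character counts:
  'a': 2
  'b': 1
  'c': 2
  'd': 1
Maximum frequency: 2

2


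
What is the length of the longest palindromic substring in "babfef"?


Input: "babfef"
Checking substrings for palindromes:
  [0:3] "bab" (len 3) => palindrome
  [3:6] "fef" (len 3) => palindrome
Longest palindromic substring: "bab" with length 3

3


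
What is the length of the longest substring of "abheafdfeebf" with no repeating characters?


Input: "abheafdfeebf"
Sliding window (track last position of each char):
  Position 0 ('a'): window [0,0] length 1 -- new best
  Position 1 ('b'): window [0,1] length 2 -- new best
  Position 2 ('h'): window [0,2] length 3 -- new best
  Position 3 ('e'): window [0,3] length 4 -- new best
  Position 4 ('a'): repeat (last at 0), move window start to 1
  Position 4 ('a'): window [1,4] length 4
  Position 5 ('f'): window [1,5] length 5 -- new best
  Position 6 ('d'): window [1,6] length 6 -- new best
  Position 7 ('f'): repeat (last at 5), move window start to 6
  Position 7 ('f'): window [6,7] length 2
  Position 8 ('e'): window [6,8] length 3
  Position 9 ('e'): repeat (last at 8), move window start to 9
  Position 9 ('e'): window [9,9] length 1
  Position 10 ('b'): window [9,10] length 2
  Position 11 ('f'): window [9,11] length 3
Longest substring with no repeats: "bheafd" with length 6

6


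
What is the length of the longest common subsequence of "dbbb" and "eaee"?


LCS of "dbbb" and "eaee"
DP table:
           e    a    e    e
      0    0    0    0    0
  d   0    0    0    0    0
  b   0    0    0    0    0
  b   0    0    0    0    0
  b   0    0    0    0    0
LCS length = dp[4][4] = 0

0


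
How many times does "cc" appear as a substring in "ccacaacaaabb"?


Searching for "cc" in "ccacaacaaabb"
Scanning each position:
  Position 0: "cc" => MATCH
  Position 1: "ca" => no
  Position 2: "ac" => no
  Position 3: "ca" => no
  Position 4: "aa" => no
  Position 5: "ac" => no
  Position 6: "ca" => no
  Position 7: "aa" => no
  Position 8: "aa" => no
  Position 9: "ab" => no
  Position 10: "bb" => no
Total occurrences: 1

1


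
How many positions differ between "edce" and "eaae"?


Comparing "edce" and "eaae" position by position:
  Position 0: 'e' vs 'e' => same
  Position 1: 'd' vs 'a' => DIFFER
  Position 2: 'c' vs 'a' => DIFFER
  Position 3: 'e' vs 'e' => same
Positions that differ: 2

2


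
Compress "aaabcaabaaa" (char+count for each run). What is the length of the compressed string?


Input: aaabcaabaaa
Runs:
  'a' x 3 => "a3"
  'b' x 1 => "b1"
  'c' x 1 => "c1"
  'a' x 2 => "a2"
  'b' x 1 => "b1"
  'a' x 3 => "a3"
Compressed: "a3b1c1a2b1a3"
Compressed length: 12

12


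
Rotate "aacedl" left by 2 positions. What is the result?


Input: "aacedl", rotate left by 2
First 2 characters: "aa"
Remaining characters: "cedl"
Concatenate remaining + first: "cedl" + "aa" = "cedlaa"

cedlaa


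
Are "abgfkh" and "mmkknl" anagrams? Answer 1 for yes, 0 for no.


Strings: "abgfkh", "mmkknl"
Sorted first:  abfghk
Sorted second: kklmmn
Differ at position 0: 'a' vs 'k' => not anagrams

0


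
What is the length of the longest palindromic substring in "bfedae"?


Input: "bfedae"
Checking substrings for palindromes:
  No multi-char palindromic substrings found
Longest palindromic substring: "b" with length 1

1


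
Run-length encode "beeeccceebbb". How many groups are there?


Input: beeeccceebbb
Scanning for consecutive runs:
  Group 1: 'b' x 1 (positions 0-0)
  Group 2: 'e' x 3 (positions 1-3)
  Group 3: 'c' x 3 (positions 4-6)
  Group 4: 'e' x 2 (positions 7-8)
  Group 5: 'b' x 3 (positions 9-11)
Total groups: 5

5


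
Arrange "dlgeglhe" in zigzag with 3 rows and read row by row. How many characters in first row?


Zigzag "dlgeglhe" into 3 rows:
Placing characters:
  'd' => row 0
  'l' => row 1
  'g' => row 2
  'e' => row 1
  'g' => row 0
  'l' => row 1
  'h' => row 2
  'e' => row 1
Rows:
  Row 0: "dg"
  Row 1: "lele"
  Row 2: "gh"
First row length: 2

2


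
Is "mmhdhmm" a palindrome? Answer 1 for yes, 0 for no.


Input: mmhdhmm
Reversed: mmhdhmm
  Compare pos 0 ('m') with pos 6 ('m'): match
  Compare pos 1 ('m') with pos 5 ('m'): match
  Compare pos 2 ('h') with pos 4 ('h'): match
Result: palindrome

1


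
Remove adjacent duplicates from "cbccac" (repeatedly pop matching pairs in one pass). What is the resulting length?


Input: cbccac
Stack-based adjacent duplicate removal:
  Read 'c': push. Stack: c
  Read 'b': push. Stack: cb
  Read 'c': push. Stack: cbc
  Read 'c': matches stack top 'c' => pop. Stack: cb
  Read 'a': push. Stack: cba
  Read 'c': push. Stack: cbac
Final stack: "cbac" (length 4)

4


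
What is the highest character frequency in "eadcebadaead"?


Input: eadcebadaead
Character counts:
  'a': 4
  'b': 1
  'c': 1
  'd': 3
  'e': 3
Maximum frequency: 4

4


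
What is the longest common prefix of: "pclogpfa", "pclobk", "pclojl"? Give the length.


Words: pclogpfa, pclobk, pclojl
  Position 0: all 'p' => match
  Position 1: all 'c' => match
  Position 2: all 'l' => match
  Position 3: all 'o' => match
  Position 4: ('g', 'b', 'j') => mismatch, stop
LCP = "pclo" (length 4)

4


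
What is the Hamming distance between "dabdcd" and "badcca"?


Comparing "dabdcd" and "badcca" position by position:
  Position 0: 'd' vs 'b' => differ
  Position 1: 'a' vs 'a' => same
  Position 2: 'b' vs 'd' => differ
  Position 3: 'd' vs 'c' => differ
  Position 4: 'c' vs 'c' => same
  Position 5: 'd' vs 'a' => differ
Total differences (Hamming distance): 4

4


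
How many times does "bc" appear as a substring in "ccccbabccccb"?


Searching for "bc" in "ccccbabccccb"
Scanning each position:
  Position 0: "cc" => no
  Position 1: "cc" => no
  Position 2: "cc" => no
  Position 3: "cb" => no
  Position 4: "ba" => no
  Position 5: "ab" => no
  Position 6: "bc" => MATCH
  Position 7: "cc" => no
  Position 8: "cc" => no
  Position 9: "cc" => no
  Position 10: "cb" => no
Total occurrences: 1

1


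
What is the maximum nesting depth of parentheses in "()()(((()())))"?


Input: "()()(((()())))"
Tracking depth:
  Position 0 '(': depth becomes 1
  Position 1 ')': depth becomes 0
  Position 2 '(': depth becomes 1
  Position 3 ')': depth becomes 0
  Position 4 '(': depth becomes 1
  Position 5 '(': depth becomes 2
  Position 6 '(': depth becomes 3
  Position 7 '(': depth becomes 4
  Position 8 ')': depth becomes 3
  Position 9 '(': depth becomes 4
  Position 10 ')': depth becomes 3
  Position 11 ')': depth becomes 2
  Position 12 ')': depth becomes 1
  Position 13 ')': depth becomes 0
Maximum depth reached: 4

4


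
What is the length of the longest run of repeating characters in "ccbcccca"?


Input: "ccbcccca"
Scanning for longest run:
  Position 1 ('c'): continues run of 'c', length=2
  Position 2 ('b'): new char, reset run to 1
  Position 3 ('c'): new char, reset run to 1
  Position 4 ('c'): continues run of 'c', length=2
  Position 5 ('c'): continues run of 'c', length=3
  Position 6 ('c'): continues run of 'c', length=4
  Position 7 ('a'): new char, reset run to 1
Longest run: 'c' with length 4

4


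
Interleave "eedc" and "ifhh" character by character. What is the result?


Interleaving "eedc" and "ifhh":
  Position 0: 'e' from first, 'i' from second => "ei"
  Position 1: 'e' from first, 'f' from second => "ef"
  Position 2: 'd' from first, 'h' from second => "dh"
  Position 3: 'c' from first, 'h' from second => "ch"
Result: eiefdhch

eiefdhch


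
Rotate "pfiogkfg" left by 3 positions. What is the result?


Input: "pfiogkfg", rotate left by 3
First 3 characters: "pfi"
Remaining characters: "ogkfg"
Concatenate remaining + first: "ogkfg" + "pfi" = "ogkfgpfi"

ogkfgpfi


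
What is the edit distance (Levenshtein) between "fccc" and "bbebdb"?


Computing edit distance: "fccc" -> "bbebdb"
DP table:
           b    b    e    b    d    b
      0    1    2    3    4    5    6
  f   1    1    2    3    4    5    6
  c   2    2    2    3    4    5    6
  c   3    3    3    3    4    5    6
  c   4    4    4    4    4    5    6
Edit distance = dp[4][6] = 6

6


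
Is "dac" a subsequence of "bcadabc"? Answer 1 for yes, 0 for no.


Check if "dac" is a subsequence of "bcadabc"
Greedy scan:
  Position 0 ('b'): no match needed
  Position 1 ('c'): no match needed
  Position 2 ('a'): no match needed
  Position 3 ('d'): matches sub[0] = 'd'
  Position 4 ('a'): matches sub[1] = 'a'
  Position 5 ('b'): no match needed
  Position 6 ('c'): matches sub[2] = 'c'
All 3 characters matched => is a subsequence

1


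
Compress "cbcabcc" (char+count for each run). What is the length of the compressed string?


Input: cbcabcc
Runs:
  'c' x 1 => "c1"
  'b' x 1 => "b1"
  'c' x 1 => "c1"
  'a' x 1 => "a1"
  'b' x 1 => "b1"
  'c' x 2 => "c2"
Compressed: "c1b1c1a1b1c2"
Compressed length: 12

12


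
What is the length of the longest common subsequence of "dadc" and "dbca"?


LCS of "dadc" and "dbca"
DP table:
           d    b    c    a
      0    0    0    0    0
  d   0    1    1    1    1
  a   0    1    1    1    2
  d   0    1    1    1    2
  c   0    1    1    2    2
LCS length = dp[4][4] = 2

2


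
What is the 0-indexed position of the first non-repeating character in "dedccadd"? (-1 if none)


Input: dedccadd
Character frequencies:
  'a': 1
  'c': 2
  'd': 4
  'e': 1
Scanning left to right for freq == 1:
  Position 0 ('d'): freq=4, skip
  Position 1 ('e'): unique! => answer = 1

1


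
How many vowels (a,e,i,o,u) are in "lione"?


Input: lione
Checking each character:
  'l' at position 0: consonant
  'i' at position 1: vowel (running total: 1)
  'o' at position 2: vowel (running total: 2)
  'n' at position 3: consonant
  'e' at position 4: vowel (running total: 3)
Total vowels: 3

3


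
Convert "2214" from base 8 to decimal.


Input: "2214" in base 8
Positional expansion:
  Digit '2' (value 2) x 8^3 = 1024
  Digit '2' (value 2) x 8^2 = 128
  Digit '1' (value 1) x 8^1 = 8
  Digit '4' (value 4) x 8^0 = 4
Sum = 1164

1164


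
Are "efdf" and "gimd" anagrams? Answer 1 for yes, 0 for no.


Strings: "efdf", "gimd"
Sorted first:  deff
Sorted second: dgim
Differ at position 1: 'e' vs 'g' => not anagrams

0


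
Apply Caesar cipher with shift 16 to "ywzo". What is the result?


Caesar cipher: shift "ywzo" by 16
  'y' (pos 24) + 16 = pos 14 = 'o'
  'w' (pos 22) + 16 = pos 12 = 'm'
  'z' (pos 25) + 16 = pos 15 = 'p'
  'o' (pos 14) + 16 = pos 4 = 'e'
Result: ompe

ompe


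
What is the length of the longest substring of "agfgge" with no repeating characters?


Input: "agfgge"
Sliding window (track last position of each char):
  Position 0 ('a'): window [0,0] length 1 -- new best
  Position 1 ('g'): window [0,1] length 2 -- new best
  Position 2 ('f'): window [0,2] length 3 -- new best
  Position 3 ('g'): repeat (last at 1), move window start to 2
  Position 3 ('g'): window [2,3] length 2
  Position 4 ('g'): repeat (last at 3), move window start to 4
  Position 4 ('g'): window [4,4] length 1
  Position 5 ('e'): window [4,5] length 2
Longest substring with no repeats: "agf" with length 3

3


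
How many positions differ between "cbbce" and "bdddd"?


Comparing "cbbce" and "bdddd" position by position:
  Position 0: 'c' vs 'b' => DIFFER
  Position 1: 'b' vs 'd' => DIFFER
  Position 2: 'b' vs 'd' => DIFFER
  Position 3: 'c' vs 'd' => DIFFER
  Position 4: 'e' vs 'd' => DIFFER
Positions that differ: 5

5


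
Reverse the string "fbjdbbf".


Input: fbjdbbf
Reading characters right to left:
  Position 6: 'f'
  Position 5: 'b'
  Position 4: 'b'
  Position 3: 'd'
  Position 2: 'j'
  Position 1: 'b'
  Position 0: 'f'
Reversed: fbbdjbf

fbbdjbf


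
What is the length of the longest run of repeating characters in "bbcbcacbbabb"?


Input: "bbcbcacbbabb"
Scanning for longest run:
  Position 1 ('b'): continues run of 'b', length=2
  Position 2 ('c'): new char, reset run to 1
  Position 3 ('b'): new char, reset run to 1
  Position 4 ('c'): new char, reset run to 1
  Position 5 ('a'): new char, reset run to 1
  Position 6 ('c'): new char, reset run to 1
  Position 7 ('b'): new char, reset run to 1
  Position 8 ('b'): continues run of 'b', length=2
  Position 9 ('a'): new char, reset run to 1
  Position 10 ('b'): new char, reset run to 1
  Position 11 ('b'): continues run of 'b', length=2
Longest run: 'b' with length 2

2


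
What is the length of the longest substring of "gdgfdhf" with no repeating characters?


Input: "gdgfdhf"
Sliding window (track last position of each char):
  Position 0 ('g'): window [0,0] length 1 -- new best
  Position 1 ('d'): window [0,1] length 2 -- new best
  Position 2 ('g'): repeat (last at 0), move window start to 1
  Position 2 ('g'): window [1,2] length 2
  Position 3 ('f'): window [1,3] length 3 -- new best
  Position 4 ('d'): repeat (last at 1), move window start to 2
  Position 4 ('d'): window [2,4] length 3
  Position 5 ('h'): window [2,5] length 4 -- new best
  Position 6 ('f'): repeat (last at 3), move window start to 4
  Position 6 ('f'): window [4,6] length 3
Longest substring with no repeats: "gfdh" with length 4

4


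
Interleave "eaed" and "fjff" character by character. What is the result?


Interleaving "eaed" and "fjff":
  Position 0: 'e' from first, 'f' from second => "ef"
  Position 1: 'a' from first, 'j' from second => "aj"
  Position 2: 'e' from first, 'f' from second => "ef"
  Position 3: 'd' from first, 'f' from second => "df"
Result: efajefdf

efajefdf


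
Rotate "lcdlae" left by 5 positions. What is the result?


Input: "lcdlae", rotate left by 5
First 5 characters: "lcdla"
Remaining characters: "e"
Concatenate remaining + first: "e" + "lcdla" = "elcdla"

elcdla


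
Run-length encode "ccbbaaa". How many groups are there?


Input: ccbbaaa
Scanning for consecutive runs:
  Group 1: 'c' x 2 (positions 0-1)
  Group 2: 'b' x 2 (positions 2-3)
  Group 3: 'a' x 3 (positions 4-6)
Total groups: 3

3


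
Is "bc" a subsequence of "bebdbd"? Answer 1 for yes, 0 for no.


Check if "bc" is a subsequence of "bebdbd"
Greedy scan:
  Position 0 ('b'): matches sub[0] = 'b'
  Position 1 ('e'): no match needed
  Position 2 ('b'): no match needed
  Position 3 ('d'): no match needed
  Position 4 ('b'): no match needed
  Position 5 ('d'): no match needed
Only matched 1/2 characters => not a subsequence

0


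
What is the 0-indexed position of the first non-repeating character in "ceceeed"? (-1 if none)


Input: ceceeed
Character frequencies:
  'c': 2
  'd': 1
  'e': 4
Scanning left to right for freq == 1:
  Position 0 ('c'): freq=2, skip
  Position 1 ('e'): freq=4, skip
  Position 2 ('c'): freq=2, skip
  Position 3 ('e'): freq=4, skip
  Position 4 ('e'): freq=4, skip
  Position 5 ('e'): freq=4, skip
  Position 6 ('d'): unique! => answer = 6

6


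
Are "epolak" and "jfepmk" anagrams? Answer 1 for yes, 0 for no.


Strings: "epolak", "jfepmk"
Sorted first:  aeklop
Sorted second: efjkmp
Differ at position 0: 'a' vs 'e' => not anagrams

0


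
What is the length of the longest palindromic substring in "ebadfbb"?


Input: "ebadfbb"
Checking substrings for palindromes:
  [5:7] "bb" (len 2) => palindrome
Longest palindromic substring: "bb" with length 2

2


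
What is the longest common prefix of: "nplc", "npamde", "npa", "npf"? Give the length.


Words: nplc, npamde, npa, npf
  Position 0: all 'n' => match
  Position 1: all 'p' => match
  Position 2: ('l', 'a', 'a', 'f') => mismatch, stop
LCP = "np" (length 2)

2


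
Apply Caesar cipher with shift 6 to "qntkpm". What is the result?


Caesar cipher: shift "qntkpm" by 6
  'q' (pos 16) + 6 = pos 22 = 'w'
  'n' (pos 13) + 6 = pos 19 = 't'
  't' (pos 19) + 6 = pos 25 = 'z'
  'k' (pos 10) + 6 = pos 16 = 'q'
  'p' (pos 15) + 6 = pos 21 = 'v'
  'm' (pos 12) + 6 = pos 18 = 's'
Result: wtzqvs

wtzqvs


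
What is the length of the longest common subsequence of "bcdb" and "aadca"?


LCS of "bcdb" and "aadca"
DP table:
           a    a    d    c    a
      0    0    0    0    0    0
  b   0    0    0    0    0    0
  c   0    0    0    0    1    1
  d   0    0    0    1    1    1
  b   0    0    0    1    1    1
LCS length = dp[4][5] = 1

1


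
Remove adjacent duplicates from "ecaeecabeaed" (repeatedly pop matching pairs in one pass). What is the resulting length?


Input: ecaeecabeaed
Stack-based adjacent duplicate removal:
  Read 'e': push. Stack: e
  Read 'c': push. Stack: ec
  Read 'a': push. Stack: eca
  Read 'e': push. Stack: ecae
  Read 'e': matches stack top 'e' => pop. Stack: eca
  Read 'c': push. Stack: ecac
  Read 'a': push. Stack: ecaca
  Read 'b': push. Stack: ecacab
  Read 'e': push. Stack: ecacabe
  Read 'a': push. Stack: ecacabea
  Read 'e': push. Stack: ecacabeae
  Read 'd': push. Stack: ecacabeaed
Final stack: "ecacabeaed" (length 10)

10


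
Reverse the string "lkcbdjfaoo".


Input: lkcbdjfaoo
Reading characters right to left:
  Position 9: 'o'
  Position 8: 'o'
  Position 7: 'a'
  Position 6: 'f'
  Position 5: 'j'
  Position 4: 'd'
  Position 3: 'b'
  Position 2: 'c'
  Position 1: 'k'
  Position 0: 'l'
Reversed: ooafjdbckl

ooafjdbckl
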